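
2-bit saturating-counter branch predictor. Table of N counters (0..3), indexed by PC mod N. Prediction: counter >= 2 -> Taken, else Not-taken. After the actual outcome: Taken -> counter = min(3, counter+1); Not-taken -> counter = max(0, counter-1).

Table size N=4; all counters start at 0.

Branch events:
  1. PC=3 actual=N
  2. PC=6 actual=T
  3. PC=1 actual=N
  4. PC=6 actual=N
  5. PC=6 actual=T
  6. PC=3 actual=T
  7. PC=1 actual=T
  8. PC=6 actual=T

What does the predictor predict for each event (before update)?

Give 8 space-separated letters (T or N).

Ev 1: PC=3 idx=3 pred=N actual=N -> ctr[3]=0
Ev 2: PC=6 idx=2 pred=N actual=T -> ctr[2]=1
Ev 3: PC=1 idx=1 pred=N actual=N -> ctr[1]=0
Ev 4: PC=6 idx=2 pred=N actual=N -> ctr[2]=0
Ev 5: PC=6 idx=2 pred=N actual=T -> ctr[2]=1
Ev 6: PC=3 idx=3 pred=N actual=T -> ctr[3]=1
Ev 7: PC=1 idx=1 pred=N actual=T -> ctr[1]=1
Ev 8: PC=6 idx=2 pred=N actual=T -> ctr[2]=2

Answer: N N N N N N N N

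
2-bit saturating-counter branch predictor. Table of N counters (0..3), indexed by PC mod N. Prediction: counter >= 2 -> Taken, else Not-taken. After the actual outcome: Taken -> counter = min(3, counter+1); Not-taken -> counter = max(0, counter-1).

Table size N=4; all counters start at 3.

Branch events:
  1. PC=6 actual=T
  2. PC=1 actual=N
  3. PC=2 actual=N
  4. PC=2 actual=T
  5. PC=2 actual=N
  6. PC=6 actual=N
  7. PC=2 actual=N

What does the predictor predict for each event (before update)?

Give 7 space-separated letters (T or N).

Ev 1: PC=6 idx=2 pred=T actual=T -> ctr[2]=3
Ev 2: PC=1 idx=1 pred=T actual=N -> ctr[1]=2
Ev 3: PC=2 idx=2 pred=T actual=N -> ctr[2]=2
Ev 4: PC=2 idx=2 pred=T actual=T -> ctr[2]=3
Ev 5: PC=2 idx=2 pred=T actual=N -> ctr[2]=2
Ev 6: PC=6 idx=2 pred=T actual=N -> ctr[2]=1
Ev 7: PC=2 idx=2 pred=N actual=N -> ctr[2]=0

Answer: T T T T T T N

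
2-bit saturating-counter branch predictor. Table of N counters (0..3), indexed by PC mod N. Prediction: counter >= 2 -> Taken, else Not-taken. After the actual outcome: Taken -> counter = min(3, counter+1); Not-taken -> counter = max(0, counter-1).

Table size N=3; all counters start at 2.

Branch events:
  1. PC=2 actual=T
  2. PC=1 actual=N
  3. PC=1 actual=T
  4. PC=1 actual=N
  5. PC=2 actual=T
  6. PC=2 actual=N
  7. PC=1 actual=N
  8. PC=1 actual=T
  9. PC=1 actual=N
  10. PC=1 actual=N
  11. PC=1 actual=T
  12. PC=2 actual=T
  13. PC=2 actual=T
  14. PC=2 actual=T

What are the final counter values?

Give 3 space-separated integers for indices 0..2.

Ev 1: PC=2 idx=2 pred=T actual=T -> ctr[2]=3
Ev 2: PC=1 idx=1 pred=T actual=N -> ctr[1]=1
Ev 3: PC=1 idx=1 pred=N actual=T -> ctr[1]=2
Ev 4: PC=1 idx=1 pred=T actual=N -> ctr[1]=1
Ev 5: PC=2 idx=2 pred=T actual=T -> ctr[2]=3
Ev 6: PC=2 idx=2 pred=T actual=N -> ctr[2]=2
Ev 7: PC=1 idx=1 pred=N actual=N -> ctr[1]=0
Ev 8: PC=1 idx=1 pred=N actual=T -> ctr[1]=1
Ev 9: PC=1 idx=1 pred=N actual=N -> ctr[1]=0
Ev 10: PC=1 idx=1 pred=N actual=N -> ctr[1]=0
Ev 11: PC=1 idx=1 pred=N actual=T -> ctr[1]=1
Ev 12: PC=2 idx=2 pred=T actual=T -> ctr[2]=3
Ev 13: PC=2 idx=2 pred=T actual=T -> ctr[2]=3
Ev 14: PC=2 idx=2 pred=T actual=T -> ctr[2]=3

Answer: 2 1 3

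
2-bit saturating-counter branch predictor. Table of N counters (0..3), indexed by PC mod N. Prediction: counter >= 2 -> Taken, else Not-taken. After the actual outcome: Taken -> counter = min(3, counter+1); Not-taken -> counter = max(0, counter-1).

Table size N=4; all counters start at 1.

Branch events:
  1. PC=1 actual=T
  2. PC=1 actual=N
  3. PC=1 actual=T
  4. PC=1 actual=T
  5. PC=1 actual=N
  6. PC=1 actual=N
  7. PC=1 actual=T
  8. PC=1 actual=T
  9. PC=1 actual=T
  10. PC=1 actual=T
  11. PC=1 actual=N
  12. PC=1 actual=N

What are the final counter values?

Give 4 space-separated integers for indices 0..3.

Ev 1: PC=1 idx=1 pred=N actual=T -> ctr[1]=2
Ev 2: PC=1 idx=1 pred=T actual=N -> ctr[1]=1
Ev 3: PC=1 idx=1 pred=N actual=T -> ctr[1]=2
Ev 4: PC=1 idx=1 pred=T actual=T -> ctr[1]=3
Ev 5: PC=1 idx=1 pred=T actual=N -> ctr[1]=2
Ev 6: PC=1 idx=1 pred=T actual=N -> ctr[1]=1
Ev 7: PC=1 idx=1 pred=N actual=T -> ctr[1]=2
Ev 8: PC=1 idx=1 pred=T actual=T -> ctr[1]=3
Ev 9: PC=1 idx=1 pred=T actual=T -> ctr[1]=3
Ev 10: PC=1 idx=1 pred=T actual=T -> ctr[1]=3
Ev 11: PC=1 idx=1 pred=T actual=N -> ctr[1]=2
Ev 12: PC=1 idx=1 pred=T actual=N -> ctr[1]=1

Answer: 1 1 1 1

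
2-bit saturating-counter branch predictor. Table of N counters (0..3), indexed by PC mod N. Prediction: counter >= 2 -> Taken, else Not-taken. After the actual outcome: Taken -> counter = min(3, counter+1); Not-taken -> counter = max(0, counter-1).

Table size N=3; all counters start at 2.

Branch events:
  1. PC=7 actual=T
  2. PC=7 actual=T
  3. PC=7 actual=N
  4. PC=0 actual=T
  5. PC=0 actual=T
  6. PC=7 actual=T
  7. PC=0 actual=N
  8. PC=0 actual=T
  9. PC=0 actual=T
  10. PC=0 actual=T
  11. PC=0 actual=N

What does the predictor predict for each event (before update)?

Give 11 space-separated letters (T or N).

Answer: T T T T T T T T T T T

Derivation:
Ev 1: PC=7 idx=1 pred=T actual=T -> ctr[1]=3
Ev 2: PC=7 idx=1 pred=T actual=T -> ctr[1]=3
Ev 3: PC=7 idx=1 pred=T actual=N -> ctr[1]=2
Ev 4: PC=0 idx=0 pred=T actual=T -> ctr[0]=3
Ev 5: PC=0 idx=0 pred=T actual=T -> ctr[0]=3
Ev 6: PC=7 idx=1 pred=T actual=T -> ctr[1]=3
Ev 7: PC=0 idx=0 pred=T actual=N -> ctr[0]=2
Ev 8: PC=0 idx=0 pred=T actual=T -> ctr[0]=3
Ev 9: PC=0 idx=0 pred=T actual=T -> ctr[0]=3
Ev 10: PC=0 idx=0 pred=T actual=T -> ctr[0]=3
Ev 11: PC=0 idx=0 pred=T actual=N -> ctr[0]=2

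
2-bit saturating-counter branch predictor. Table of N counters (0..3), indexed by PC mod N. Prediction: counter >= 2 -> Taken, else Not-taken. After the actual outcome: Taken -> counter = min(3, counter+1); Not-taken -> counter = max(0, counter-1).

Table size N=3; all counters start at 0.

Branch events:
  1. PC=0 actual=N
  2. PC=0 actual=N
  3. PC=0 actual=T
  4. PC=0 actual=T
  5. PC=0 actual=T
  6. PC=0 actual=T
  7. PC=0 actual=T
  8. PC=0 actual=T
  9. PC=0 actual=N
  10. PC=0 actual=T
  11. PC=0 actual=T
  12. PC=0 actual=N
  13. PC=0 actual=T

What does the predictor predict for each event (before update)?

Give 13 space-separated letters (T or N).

Answer: N N N N T T T T T T T T T

Derivation:
Ev 1: PC=0 idx=0 pred=N actual=N -> ctr[0]=0
Ev 2: PC=0 idx=0 pred=N actual=N -> ctr[0]=0
Ev 3: PC=0 idx=0 pred=N actual=T -> ctr[0]=1
Ev 4: PC=0 idx=0 pred=N actual=T -> ctr[0]=2
Ev 5: PC=0 idx=0 pred=T actual=T -> ctr[0]=3
Ev 6: PC=0 idx=0 pred=T actual=T -> ctr[0]=3
Ev 7: PC=0 idx=0 pred=T actual=T -> ctr[0]=3
Ev 8: PC=0 idx=0 pred=T actual=T -> ctr[0]=3
Ev 9: PC=0 idx=0 pred=T actual=N -> ctr[0]=2
Ev 10: PC=0 idx=0 pred=T actual=T -> ctr[0]=3
Ev 11: PC=0 idx=0 pred=T actual=T -> ctr[0]=3
Ev 12: PC=0 idx=0 pred=T actual=N -> ctr[0]=2
Ev 13: PC=0 idx=0 pred=T actual=T -> ctr[0]=3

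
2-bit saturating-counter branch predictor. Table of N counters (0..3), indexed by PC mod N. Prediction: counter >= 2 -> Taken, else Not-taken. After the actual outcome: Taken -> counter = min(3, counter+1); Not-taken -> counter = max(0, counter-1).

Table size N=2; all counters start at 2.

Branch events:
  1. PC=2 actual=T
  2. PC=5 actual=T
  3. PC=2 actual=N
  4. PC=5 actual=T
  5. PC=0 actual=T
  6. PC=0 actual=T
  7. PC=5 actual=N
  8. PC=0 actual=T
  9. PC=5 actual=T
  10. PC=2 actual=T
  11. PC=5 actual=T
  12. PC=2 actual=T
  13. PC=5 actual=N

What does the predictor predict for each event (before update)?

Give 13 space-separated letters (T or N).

Ev 1: PC=2 idx=0 pred=T actual=T -> ctr[0]=3
Ev 2: PC=5 idx=1 pred=T actual=T -> ctr[1]=3
Ev 3: PC=2 idx=0 pred=T actual=N -> ctr[0]=2
Ev 4: PC=5 idx=1 pred=T actual=T -> ctr[1]=3
Ev 5: PC=0 idx=0 pred=T actual=T -> ctr[0]=3
Ev 6: PC=0 idx=0 pred=T actual=T -> ctr[0]=3
Ev 7: PC=5 idx=1 pred=T actual=N -> ctr[1]=2
Ev 8: PC=0 idx=0 pred=T actual=T -> ctr[0]=3
Ev 9: PC=5 idx=1 pred=T actual=T -> ctr[1]=3
Ev 10: PC=2 idx=0 pred=T actual=T -> ctr[0]=3
Ev 11: PC=5 idx=1 pred=T actual=T -> ctr[1]=3
Ev 12: PC=2 idx=0 pred=T actual=T -> ctr[0]=3
Ev 13: PC=5 idx=1 pred=T actual=N -> ctr[1]=2

Answer: T T T T T T T T T T T T T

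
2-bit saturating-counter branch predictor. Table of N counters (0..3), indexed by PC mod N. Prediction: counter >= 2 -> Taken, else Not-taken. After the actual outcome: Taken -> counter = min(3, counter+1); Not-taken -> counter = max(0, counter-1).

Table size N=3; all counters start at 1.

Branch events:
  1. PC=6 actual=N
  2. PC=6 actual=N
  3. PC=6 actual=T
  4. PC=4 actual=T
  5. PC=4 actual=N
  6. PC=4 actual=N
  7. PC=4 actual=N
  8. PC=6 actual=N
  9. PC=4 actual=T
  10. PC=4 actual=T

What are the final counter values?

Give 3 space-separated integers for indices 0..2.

Answer: 0 2 1

Derivation:
Ev 1: PC=6 idx=0 pred=N actual=N -> ctr[0]=0
Ev 2: PC=6 idx=0 pred=N actual=N -> ctr[0]=0
Ev 3: PC=6 idx=0 pred=N actual=T -> ctr[0]=1
Ev 4: PC=4 idx=1 pred=N actual=T -> ctr[1]=2
Ev 5: PC=4 idx=1 pred=T actual=N -> ctr[1]=1
Ev 6: PC=4 idx=1 pred=N actual=N -> ctr[1]=0
Ev 7: PC=4 idx=1 pred=N actual=N -> ctr[1]=0
Ev 8: PC=6 idx=0 pred=N actual=N -> ctr[0]=0
Ev 9: PC=4 idx=1 pred=N actual=T -> ctr[1]=1
Ev 10: PC=4 idx=1 pred=N actual=T -> ctr[1]=2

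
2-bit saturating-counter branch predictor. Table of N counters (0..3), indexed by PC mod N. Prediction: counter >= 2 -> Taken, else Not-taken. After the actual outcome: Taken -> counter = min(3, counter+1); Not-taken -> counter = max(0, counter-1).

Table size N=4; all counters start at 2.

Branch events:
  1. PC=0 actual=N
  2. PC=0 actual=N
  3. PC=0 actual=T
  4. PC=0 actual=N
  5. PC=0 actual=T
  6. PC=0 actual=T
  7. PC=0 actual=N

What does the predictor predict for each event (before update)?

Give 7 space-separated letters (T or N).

Answer: T N N N N N T

Derivation:
Ev 1: PC=0 idx=0 pred=T actual=N -> ctr[0]=1
Ev 2: PC=0 idx=0 pred=N actual=N -> ctr[0]=0
Ev 3: PC=0 idx=0 pred=N actual=T -> ctr[0]=1
Ev 4: PC=0 idx=0 pred=N actual=N -> ctr[0]=0
Ev 5: PC=0 idx=0 pred=N actual=T -> ctr[0]=1
Ev 6: PC=0 idx=0 pred=N actual=T -> ctr[0]=2
Ev 7: PC=0 idx=0 pred=T actual=N -> ctr[0]=1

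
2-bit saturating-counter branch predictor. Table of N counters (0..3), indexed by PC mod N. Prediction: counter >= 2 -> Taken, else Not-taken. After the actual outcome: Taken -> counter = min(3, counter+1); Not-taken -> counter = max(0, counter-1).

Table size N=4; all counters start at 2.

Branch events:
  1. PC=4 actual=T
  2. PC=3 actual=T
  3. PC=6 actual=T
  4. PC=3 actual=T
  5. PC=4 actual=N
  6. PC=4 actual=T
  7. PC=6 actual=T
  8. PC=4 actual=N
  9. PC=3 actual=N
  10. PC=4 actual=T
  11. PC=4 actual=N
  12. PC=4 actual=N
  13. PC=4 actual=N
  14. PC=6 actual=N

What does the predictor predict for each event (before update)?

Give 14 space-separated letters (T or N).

Answer: T T T T T T T T T T T T N T

Derivation:
Ev 1: PC=4 idx=0 pred=T actual=T -> ctr[0]=3
Ev 2: PC=3 idx=3 pred=T actual=T -> ctr[3]=3
Ev 3: PC=6 idx=2 pred=T actual=T -> ctr[2]=3
Ev 4: PC=3 idx=3 pred=T actual=T -> ctr[3]=3
Ev 5: PC=4 idx=0 pred=T actual=N -> ctr[0]=2
Ev 6: PC=4 idx=0 pred=T actual=T -> ctr[0]=3
Ev 7: PC=6 idx=2 pred=T actual=T -> ctr[2]=3
Ev 8: PC=4 idx=0 pred=T actual=N -> ctr[0]=2
Ev 9: PC=3 idx=3 pred=T actual=N -> ctr[3]=2
Ev 10: PC=4 idx=0 pred=T actual=T -> ctr[0]=3
Ev 11: PC=4 idx=0 pred=T actual=N -> ctr[0]=2
Ev 12: PC=4 idx=0 pred=T actual=N -> ctr[0]=1
Ev 13: PC=4 idx=0 pred=N actual=N -> ctr[0]=0
Ev 14: PC=6 idx=2 pred=T actual=N -> ctr[2]=2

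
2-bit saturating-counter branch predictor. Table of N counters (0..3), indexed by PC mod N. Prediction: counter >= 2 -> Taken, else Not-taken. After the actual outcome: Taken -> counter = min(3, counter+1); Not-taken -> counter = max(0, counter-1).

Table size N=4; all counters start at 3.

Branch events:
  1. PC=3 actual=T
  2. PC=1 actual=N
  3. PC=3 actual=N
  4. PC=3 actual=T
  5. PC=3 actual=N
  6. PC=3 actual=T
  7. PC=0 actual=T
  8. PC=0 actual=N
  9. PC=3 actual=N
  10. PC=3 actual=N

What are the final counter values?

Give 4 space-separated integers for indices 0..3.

Ev 1: PC=3 idx=3 pred=T actual=T -> ctr[3]=3
Ev 2: PC=1 idx=1 pred=T actual=N -> ctr[1]=2
Ev 3: PC=3 idx=3 pred=T actual=N -> ctr[3]=2
Ev 4: PC=3 idx=3 pred=T actual=T -> ctr[3]=3
Ev 5: PC=3 idx=3 pred=T actual=N -> ctr[3]=2
Ev 6: PC=3 idx=3 pred=T actual=T -> ctr[3]=3
Ev 7: PC=0 idx=0 pred=T actual=T -> ctr[0]=3
Ev 8: PC=0 idx=0 pred=T actual=N -> ctr[0]=2
Ev 9: PC=3 idx=3 pred=T actual=N -> ctr[3]=2
Ev 10: PC=3 idx=3 pred=T actual=N -> ctr[3]=1

Answer: 2 2 3 1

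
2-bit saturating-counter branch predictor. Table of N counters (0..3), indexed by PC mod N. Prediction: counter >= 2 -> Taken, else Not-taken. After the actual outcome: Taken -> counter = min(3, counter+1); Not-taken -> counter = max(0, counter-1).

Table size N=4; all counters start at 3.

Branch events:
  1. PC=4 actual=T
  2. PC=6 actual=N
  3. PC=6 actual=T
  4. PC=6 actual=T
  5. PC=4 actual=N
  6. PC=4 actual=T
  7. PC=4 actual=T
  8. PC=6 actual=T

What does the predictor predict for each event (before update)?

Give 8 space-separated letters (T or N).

Ev 1: PC=4 idx=0 pred=T actual=T -> ctr[0]=3
Ev 2: PC=6 idx=2 pred=T actual=N -> ctr[2]=2
Ev 3: PC=6 idx=2 pred=T actual=T -> ctr[2]=3
Ev 4: PC=6 idx=2 pred=T actual=T -> ctr[2]=3
Ev 5: PC=4 idx=0 pred=T actual=N -> ctr[0]=2
Ev 6: PC=4 idx=0 pred=T actual=T -> ctr[0]=3
Ev 7: PC=4 idx=0 pred=T actual=T -> ctr[0]=3
Ev 8: PC=6 idx=2 pred=T actual=T -> ctr[2]=3

Answer: T T T T T T T T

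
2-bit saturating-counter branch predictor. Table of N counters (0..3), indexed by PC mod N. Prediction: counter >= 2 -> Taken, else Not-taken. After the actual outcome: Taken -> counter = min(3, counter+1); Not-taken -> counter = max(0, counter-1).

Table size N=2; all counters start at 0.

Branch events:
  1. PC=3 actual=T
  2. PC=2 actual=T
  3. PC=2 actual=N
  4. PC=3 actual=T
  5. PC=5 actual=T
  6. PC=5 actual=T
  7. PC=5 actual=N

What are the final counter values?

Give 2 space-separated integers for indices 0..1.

Ev 1: PC=3 idx=1 pred=N actual=T -> ctr[1]=1
Ev 2: PC=2 idx=0 pred=N actual=T -> ctr[0]=1
Ev 3: PC=2 idx=0 pred=N actual=N -> ctr[0]=0
Ev 4: PC=3 idx=1 pred=N actual=T -> ctr[1]=2
Ev 5: PC=5 idx=1 pred=T actual=T -> ctr[1]=3
Ev 6: PC=5 idx=1 pred=T actual=T -> ctr[1]=3
Ev 7: PC=5 idx=1 pred=T actual=N -> ctr[1]=2

Answer: 0 2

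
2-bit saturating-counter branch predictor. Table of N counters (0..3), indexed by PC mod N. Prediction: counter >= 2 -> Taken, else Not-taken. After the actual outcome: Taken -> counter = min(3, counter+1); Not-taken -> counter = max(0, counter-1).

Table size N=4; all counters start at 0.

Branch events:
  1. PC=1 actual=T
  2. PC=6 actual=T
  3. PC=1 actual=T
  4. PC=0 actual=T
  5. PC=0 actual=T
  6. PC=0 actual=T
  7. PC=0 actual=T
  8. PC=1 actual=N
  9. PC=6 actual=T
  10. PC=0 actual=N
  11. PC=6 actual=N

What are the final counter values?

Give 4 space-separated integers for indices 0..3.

Ev 1: PC=1 idx=1 pred=N actual=T -> ctr[1]=1
Ev 2: PC=6 idx=2 pred=N actual=T -> ctr[2]=1
Ev 3: PC=1 idx=1 pred=N actual=T -> ctr[1]=2
Ev 4: PC=0 idx=0 pred=N actual=T -> ctr[0]=1
Ev 5: PC=0 idx=0 pred=N actual=T -> ctr[0]=2
Ev 6: PC=0 idx=0 pred=T actual=T -> ctr[0]=3
Ev 7: PC=0 idx=0 pred=T actual=T -> ctr[0]=3
Ev 8: PC=1 idx=1 pred=T actual=N -> ctr[1]=1
Ev 9: PC=6 idx=2 pred=N actual=T -> ctr[2]=2
Ev 10: PC=0 idx=0 pred=T actual=N -> ctr[0]=2
Ev 11: PC=6 idx=2 pred=T actual=N -> ctr[2]=1

Answer: 2 1 1 0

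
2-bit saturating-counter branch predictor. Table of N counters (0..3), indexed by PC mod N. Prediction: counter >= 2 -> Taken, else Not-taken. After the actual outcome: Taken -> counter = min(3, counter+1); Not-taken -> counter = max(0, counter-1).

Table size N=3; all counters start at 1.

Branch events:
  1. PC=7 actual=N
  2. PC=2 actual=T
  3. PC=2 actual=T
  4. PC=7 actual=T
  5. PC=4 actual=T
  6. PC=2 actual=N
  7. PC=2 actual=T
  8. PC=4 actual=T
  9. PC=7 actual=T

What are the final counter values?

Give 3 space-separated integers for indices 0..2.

Answer: 1 3 3

Derivation:
Ev 1: PC=7 idx=1 pred=N actual=N -> ctr[1]=0
Ev 2: PC=2 idx=2 pred=N actual=T -> ctr[2]=2
Ev 3: PC=2 idx=2 pred=T actual=T -> ctr[2]=3
Ev 4: PC=7 idx=1 pred=N actual=T -> ctr[1]=1
Ev 5: PC=4 idx=1 pred=N actual=T -> ctr[1]=2
Ev 6: PC=2 idx=2 pred=T actual=N -> ctr[2]=2
Ev 7: PC=2 idx=2 pred=T actual=T -> ctr[2]=3
Ev 8: PC=4 idx=1 pred=T actual=T -> ctr[1]=3
Ev 9: PC=7 idx=1 pred=T actual=T -> ctr[1]=3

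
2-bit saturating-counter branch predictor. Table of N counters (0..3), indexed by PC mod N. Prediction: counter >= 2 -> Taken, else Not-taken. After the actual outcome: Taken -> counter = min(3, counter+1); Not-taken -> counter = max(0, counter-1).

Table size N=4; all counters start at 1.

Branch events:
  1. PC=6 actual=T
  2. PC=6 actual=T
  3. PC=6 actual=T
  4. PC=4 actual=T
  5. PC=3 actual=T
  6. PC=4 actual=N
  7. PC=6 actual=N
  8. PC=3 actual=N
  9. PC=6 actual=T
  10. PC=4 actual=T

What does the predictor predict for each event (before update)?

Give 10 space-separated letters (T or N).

Answer: N T T N N T T T T N

Derivation:
Ev 1: PC=6 idx=2 pred=N actual=T -> ctr[2]=2
Ev 2: PC=6 idx=2 pred=T actual=T -> ctr[2]=3
Ev 3: PC=6 idx=2 pred=T actual=T -> ctr[2]=3
Ev 4: PC=4 idx=0 pred=N actual=T -> ctr[0]=2
Ev 5: PC=3 idx=3 pred=N actual=T -> ctr[3]=2
Ev 6: PC=4 idx=0 pred=T actual=N -> ctr[0]=1
Ev 7: PC=6 idx=2 pred=T actual=N -> ctr[2]=2
Ev 8: PC=3 idx=3 pred=T actual=N -> ctr[3]=1
Ev 9: PC=6 idx=2 pred=T actual=T -> ctr[2]=3
Ev 10: PC=4 idx=0 pred=N actual=T -> ctr[0]=2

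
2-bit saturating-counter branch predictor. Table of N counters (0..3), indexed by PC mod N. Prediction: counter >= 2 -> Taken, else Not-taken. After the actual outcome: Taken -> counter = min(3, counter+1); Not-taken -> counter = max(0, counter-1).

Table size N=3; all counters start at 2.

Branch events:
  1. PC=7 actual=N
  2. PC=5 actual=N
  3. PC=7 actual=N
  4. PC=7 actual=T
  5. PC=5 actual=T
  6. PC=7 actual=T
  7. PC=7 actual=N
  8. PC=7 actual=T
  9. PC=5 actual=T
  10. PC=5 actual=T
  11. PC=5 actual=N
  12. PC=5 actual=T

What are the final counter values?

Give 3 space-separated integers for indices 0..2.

Answer: 2 2 3

Derivation:
Ev 1: PC=7 idx=1 pred=T actual=N -> ctr[1]=1
Ev 2: PC=5 idx=2 pred=T actual=N -> ctr[2]=1
Ev 3: PC=7 idx=1 pred=N actual=N -> ctr[1]=0
Ev 4: PC=7 idx=1 pred=N actual=T -> ctr[1]=1
Ev 5: PC=5 idx=2 pred=N actual=T -> ctr[2]=2
Ev 6: PC=7 idx=1 pred=N actual=T -> ctr[1]=2
Ev 7: PC=7 idx=1 pred=T actual=N -> ctr[1]=1
Ev 8: PC=7 idx=1 pred=N actual=T -> ctr[1]=2
Ev 9: PC=5 idx=2 pred=T actual=T -> ctr[2]=3
Ev 10: PC=5 idx=2 pred=T actual=T -> ctr[2]=3
Ev 11: PC=5 idx=2 pred=T actual=N -> ctr[2]=2
Ev 12: PC=5 idx=2 pred=T actual=T -> ctr[2]=3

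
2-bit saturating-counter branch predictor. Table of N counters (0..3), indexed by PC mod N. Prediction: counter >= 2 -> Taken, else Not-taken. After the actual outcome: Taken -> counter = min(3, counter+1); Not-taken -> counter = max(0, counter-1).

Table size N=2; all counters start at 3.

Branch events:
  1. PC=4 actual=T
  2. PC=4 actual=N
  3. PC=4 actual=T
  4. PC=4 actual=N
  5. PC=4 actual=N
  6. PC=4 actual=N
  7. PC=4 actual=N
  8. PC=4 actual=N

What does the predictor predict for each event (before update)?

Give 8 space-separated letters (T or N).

Ev 1: PC=4 idx=0 pred=T actual=T -> ctr[0]=3
Ev 2: PC=4 idx=0 pred=T actual=N -> ctr[0]=2
Ev 3: PC=4 idx=0 pred=T actual=T -> ctr[0]=3
Ev 4: PC=4 idx=0 pred=T actual=N -> ctr[0]=2
Ev 5: PC=4 idx=0 pred=T actual=N -> ctr[0]=1
Ev 6: PC=4 idx=0 pred=N actual=N -> ctr[0]=0
Ev 7: PC=4 idx=0 pred=N actual=N -> ctr[0]=0
Ev 8: PC=4 idx=0 pred=N actual=N -> ctr[0]=0

Answer: T T T T T N N N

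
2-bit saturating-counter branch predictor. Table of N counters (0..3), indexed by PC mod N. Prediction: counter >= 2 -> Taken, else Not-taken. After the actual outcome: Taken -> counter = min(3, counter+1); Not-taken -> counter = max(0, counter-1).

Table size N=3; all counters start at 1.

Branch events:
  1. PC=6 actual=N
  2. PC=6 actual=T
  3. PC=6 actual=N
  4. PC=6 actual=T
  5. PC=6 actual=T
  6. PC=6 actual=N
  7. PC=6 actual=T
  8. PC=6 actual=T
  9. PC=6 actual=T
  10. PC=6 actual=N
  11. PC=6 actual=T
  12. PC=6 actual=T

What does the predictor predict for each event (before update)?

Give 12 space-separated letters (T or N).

Ev 1: PC=6 idx=0 pred=N actual=N -> ctr[0]=0
Ev 2: PC=6 idx=0 pred=N actual=T -> ctr[0]=1
Ev 3: PC=6 idx=0 pred=N actual=N -> ctr[0]=0
Ev 4: PC=6 idx=0 pred=N actual=T -> ctr[0]=1
Ev 5: PC=6 idx=0 pred=N actual=T -> ctr[0]=2
Ev 6: PC=6 idx=0 pred=T actual=N -> ctr[0]=1
Ev 7: PC=6 idx=0 pred=N actual=T -> ctr[0]=2
Ev 8: PC=6 idx=0 pred=T actual=T -> ctr[0]=3
Ev 9: PC=6 idx=0 pred=T actual=T -> ctr[0]=3
Ev 10: PC=6 idx=0 pred=T actual=N -> ctr[0]=2
Ev 11: PC=6 idx=0 pred=T actual=T -> ctr[0]=3
Ev 12: PC=6 idx=0 pred=T actual=T -> ctr[0]=3

Answer: N N N N N T N T T T T T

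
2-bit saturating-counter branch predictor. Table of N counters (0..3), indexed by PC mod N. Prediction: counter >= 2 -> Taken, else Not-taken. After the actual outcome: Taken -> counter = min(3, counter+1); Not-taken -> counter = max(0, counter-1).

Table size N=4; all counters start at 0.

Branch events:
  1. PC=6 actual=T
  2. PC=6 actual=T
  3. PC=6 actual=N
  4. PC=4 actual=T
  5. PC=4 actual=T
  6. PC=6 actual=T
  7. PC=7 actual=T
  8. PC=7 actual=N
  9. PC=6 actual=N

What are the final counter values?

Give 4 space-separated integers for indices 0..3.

Answer: 2 0 1 0

Derivation:
Ev 1: PC=6 idx=2 pred=N actual=T -> ctr[2]=1
Ev 2: PC=6 idx=2 pred=N actual=T -> ctr[2]=2
Ev 3: PC=6 idx=2 pred=T actual=N -> ctr[2]=1
Ev 4: PC=4 idx=0 pred=N actual=T -> ctr[0]=1
Ev 5: PC=4 idx=0 pred=N actual=T -> ctr[0]=2
Ev 6: PC=6 idx=2 pred=N actual=T -> ctr[2]=2
Ev 7: PC=7 idx=3 pred=N actual=T -> ctr[3]=1
Ev 8: PC=7 idx=3 pred=N actual=N -> ctr[3]=0
Ev 9: PC=6 idx=2 pred=T actual=N -> ctr[2]=1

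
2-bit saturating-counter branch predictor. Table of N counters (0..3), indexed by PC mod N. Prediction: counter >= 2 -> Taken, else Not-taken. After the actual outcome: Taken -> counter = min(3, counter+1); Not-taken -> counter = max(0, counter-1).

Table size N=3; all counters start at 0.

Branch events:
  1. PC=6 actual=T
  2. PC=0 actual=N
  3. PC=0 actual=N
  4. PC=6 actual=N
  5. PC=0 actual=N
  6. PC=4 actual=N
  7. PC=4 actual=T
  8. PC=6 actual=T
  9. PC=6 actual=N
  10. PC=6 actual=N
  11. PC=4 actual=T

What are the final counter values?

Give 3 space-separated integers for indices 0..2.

Ev 1: PC=6 idx=0 pred=N actual=T -> ctr[0]=1
Ev 2: PC=0 idx=0 pred=N actual=N -> ctr[0]=0
Ev 3: PC=0 idx=0 pred=N actual=N -> ctr[0]=0
Ev 4: PC=6 idx=0 pred=N actual=N -> ctr[0]=0
Ev 5: PC=0 idx=0 pred=N actual=N -> ctr[0]=0
Ev 6: PC=4 idx=1 pred=N actual=N -> ctr[1]=0
Ev 7: PC=4 idx=1 pred=N actual=T -> ctr[1]=1
Ev 8: PC=6 idx=0 pred=N actual=T -> ctr[0]=1
Ev 9: PC=6 idx=0 pred=N actual=N -> ctr[0]=0
Ev 10: PC=6 idx=0 pred=N actual=N -> ctr[0]=0
Ev 11: PC=4 idx=1 pred=N actual=T -> ctr[1]=2

Answer: 0 2 0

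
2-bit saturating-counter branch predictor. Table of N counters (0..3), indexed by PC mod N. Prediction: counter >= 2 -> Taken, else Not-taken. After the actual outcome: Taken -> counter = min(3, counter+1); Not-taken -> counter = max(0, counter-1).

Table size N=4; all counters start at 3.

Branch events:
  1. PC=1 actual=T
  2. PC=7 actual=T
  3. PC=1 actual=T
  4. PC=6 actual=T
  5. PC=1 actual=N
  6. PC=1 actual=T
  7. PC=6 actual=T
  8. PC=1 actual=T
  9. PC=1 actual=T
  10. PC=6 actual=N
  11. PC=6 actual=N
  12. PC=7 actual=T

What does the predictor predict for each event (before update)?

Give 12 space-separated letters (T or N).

Answer: T T T T T T T T T T T T

Derivation:
Ev 1: PC=1 idx=1 pred=T actual=T -> ctr[1]=3
Ev 2: PC=7 idx=3 pred=T actual=T -> ctr[3]=3
Ev 3: PC=1 idx=1 pred=T actual=T -> ctr[1]=3
Ev 4: PC=6 idx=2 pred=T actual=T -> ctr[2]=3
Ev 5: PC=1 idx=1 pred=T actual=N -> ctr[1]=2
Ev 6: PC=1 idx=1 pred=T actual=T -> ctr[1]=3
Ev 7: PC=6 idx=2 pred=T actual=T -> ctr[2]=3
Ev 8: PC=1 idx=1 pred=T actual=T -> ctr[1]=3
Ev 9: PC=1 idx=1 pred=T actual=T -> ctr[1]=3
Ev 10: PC=6 idx=2 pred=T actual=N -> ctr[2]=2
Ev 11: PC=6 idx=2 pred=T actual=N -> ctr[2]=1
Ev 12: PC=7 idx=3 pred=T actual=T -> ctr[3]=3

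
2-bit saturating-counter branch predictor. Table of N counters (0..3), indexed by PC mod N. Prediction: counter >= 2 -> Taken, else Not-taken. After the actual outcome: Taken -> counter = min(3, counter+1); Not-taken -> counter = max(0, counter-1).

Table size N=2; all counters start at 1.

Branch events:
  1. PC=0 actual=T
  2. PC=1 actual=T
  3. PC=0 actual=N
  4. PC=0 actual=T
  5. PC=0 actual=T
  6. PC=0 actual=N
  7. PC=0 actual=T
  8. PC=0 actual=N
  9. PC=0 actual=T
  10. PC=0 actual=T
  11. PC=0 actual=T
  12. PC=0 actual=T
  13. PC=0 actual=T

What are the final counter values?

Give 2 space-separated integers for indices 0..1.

Answer: 3 2

Derivation:
Ev 1: PC=0 idx=0 pred=N actual=T -> ctr[0]=2
Ev 2: PC=1 idx=1 pred=N actual=T -> ctr[1]=2
Ev 3: PC=0 idx=0 pred=T actual=N -> ctr[0]=1
Ev 4: PC=0 idx=0 pred=N actual=T -> ctr[0]=2
Ev 5: PC=0 idx=0 pred=T actual=T -> ctr[0]=3
Ev 6: PC=0 idx=0 pred=T actual=N -> ctr[0]=2
Ev 7: PC=0 idx=0 pred=T actual=T -> ctr[0]=3
Ev 8: PC=0 idx=0 pred=T actual=N -> ctr[0]=2
Ev 9: PC=0 idx=0 pred=T actual=T -> ctr[0]=3
Ev 10: PC=0 idx=0 pred=T actual=T -> ctr[0]=3
Ev 11: PC=0 idx=0 pred=T actual=T -> ctr[0]=3
Ev 12: PC=0 idx=0 pred=T actual=T -> ctr[0]=3
Ev 13: PC=0 idx=0 pred=T actual=T -> ctr[0]=3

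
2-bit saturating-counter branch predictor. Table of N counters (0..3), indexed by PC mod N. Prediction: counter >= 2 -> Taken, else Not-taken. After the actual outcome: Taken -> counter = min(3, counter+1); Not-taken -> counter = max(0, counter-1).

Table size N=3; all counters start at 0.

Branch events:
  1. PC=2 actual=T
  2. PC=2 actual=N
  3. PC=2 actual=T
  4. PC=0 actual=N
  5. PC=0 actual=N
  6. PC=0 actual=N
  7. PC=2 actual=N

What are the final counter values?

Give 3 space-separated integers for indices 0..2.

Answer: 0 0 0

Derivation:
Ev 1: PC=2 idx=2 pred=N actual=T -> ctr[2]=1
Ev 2: PC=2 idx=2 pred=N actual=N -> ctr[2]=0
Ev 3: PC=2 idx=2 pred=N actual=T -> ctr[2]=1
Ev 4: PC=0 idx=0 pred=N actual=N -> ctr[0]=0
Ev 5: PC=0 idx=0 pred=N actual=N -> ctr[0]=0
Ev 6: PC=0 idx=0 pred=N actual=N -> ctr[0]=0
Ev 7: PC=2 idx=2 pred=N actual=N -> ctr[2]=0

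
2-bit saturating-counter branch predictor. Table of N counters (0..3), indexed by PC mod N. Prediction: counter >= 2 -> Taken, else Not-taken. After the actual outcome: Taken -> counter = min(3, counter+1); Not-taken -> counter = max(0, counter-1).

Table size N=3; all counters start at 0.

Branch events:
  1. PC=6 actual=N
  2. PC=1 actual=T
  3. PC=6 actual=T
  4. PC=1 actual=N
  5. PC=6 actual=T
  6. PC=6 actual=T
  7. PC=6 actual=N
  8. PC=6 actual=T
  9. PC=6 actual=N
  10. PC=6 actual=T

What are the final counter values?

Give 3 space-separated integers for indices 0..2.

Answer: 3 0 0

Derivation:
Ev 1: PC=6 idx=0 pred=N actual=N -> ctr[0]=0
Ev 2: PC=1 idx=1 pred=N actual=T -> ctr[1]=1
Ev 3: PC=6 idx=0 pred=N actual=T -> ctr[0]=1
Ev 4: PC=1 idx=1 pred=N actual=N -> ctr[1]=0
Ev 5: PC=6 idx=0 pred=N actual=T -> ctr[0]=2
Ev 6: PC=6 idx=0 pred=T actual=T -> ctr[0]=3
Ev 7: PC=6 idx=0 pred=T actual=N -> ctr[0]=2
Ev 8: PC=6 idx=0 pred=T actual=T -> ctr[0]=3
Ev 9: PC=6 idx=0 pred=T actual=N -> ctr[0]=2
Ev 10: PC=6 idx=0 pred=T actual=T -> ctr[0]=3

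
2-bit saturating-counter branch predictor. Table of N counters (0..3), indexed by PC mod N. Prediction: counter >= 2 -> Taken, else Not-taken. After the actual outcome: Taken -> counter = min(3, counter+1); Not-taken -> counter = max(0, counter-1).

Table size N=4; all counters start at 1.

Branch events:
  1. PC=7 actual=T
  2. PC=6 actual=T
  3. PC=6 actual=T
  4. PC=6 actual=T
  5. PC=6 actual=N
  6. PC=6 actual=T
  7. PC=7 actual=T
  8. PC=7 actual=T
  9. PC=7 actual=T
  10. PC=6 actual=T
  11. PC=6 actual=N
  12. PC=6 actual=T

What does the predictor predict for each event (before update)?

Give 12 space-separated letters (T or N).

Answer: N N T T T T T T T T T T

Derivation:
Ev 1: PC=7 idx=3 pred=N actual=T -> ctr[3]=2
Ev 2: PC=6 idx=2 pred=N actual=T -> ctr[2]=2
Ev 3: PC=6 idx=2 pred=T actual=T -> ctr[2]=3
Ev 4: PC=6 idx=2 pred=T actual=T -> ctr[2]=3
Ev 5: PC=6 idx=2 pred=T actual=N -> ctr[2]=2
Ev 6: PC=6 idx=2 pred=T actual=T -> ctr[2]=3
Ev 7: PC=7 idx=3 pred=T actual=T -> ctr[3]=3
Ev 8: PC=7 idx=3 pred=T actual=T -> ctr[3]=3
Ev 9: PC=7 idx=3 pred=T actual=T -> ctr[3]=3
Ev 10: PC=6 idx=2 pred=T actual=T -> ctr[2]=3
Ev 11: PC=6 idx=2 pred=T actual=N -> ctr[2]=2
Ev 12: PC=6 idx=2 pred=T actual=T -> ctr[2]=3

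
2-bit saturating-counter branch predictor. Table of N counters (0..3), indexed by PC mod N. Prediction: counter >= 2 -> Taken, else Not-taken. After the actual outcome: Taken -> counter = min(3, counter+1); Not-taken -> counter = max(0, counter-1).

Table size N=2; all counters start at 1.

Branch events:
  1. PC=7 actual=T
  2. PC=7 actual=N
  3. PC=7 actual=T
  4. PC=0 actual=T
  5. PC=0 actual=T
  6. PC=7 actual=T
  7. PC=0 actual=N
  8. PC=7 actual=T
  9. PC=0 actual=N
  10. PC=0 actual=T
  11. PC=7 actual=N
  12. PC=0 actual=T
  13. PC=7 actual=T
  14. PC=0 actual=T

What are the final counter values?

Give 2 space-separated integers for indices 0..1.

Ev 1: PC=7 idx=1 pred=N actual=T -> ctr[1]=2
Ev 2: PC=7 idx=1 pred=T actual=N -> ctr[1]=1
Ev 3: PC=7 idx=1 pred=N actual=T -> ctr[1]=2
Ev 4: PC=0 idx=0 pred=N actual=T -> ctr[0]=2
Ev 5: PC=0 idx=0 pred=T actual=T -> ctr[0]=3
Ev 6: PC=7 idx=1 pred=T actual=T -> ctr[1]=3
Ev 7: PC=0 idx=0 pred=T actual=N -> ctr[0]=2
Ev 8: PC=7 idx=1 pred=T actual=T -> ctr[1]=3
Ev 9: PC=0 idx=0 pred=T actual=N -> ctr[0]=1
Ev 10: PC=0 idx=0 pred=N actual=T -> ctr[0]=2
Ev 11: PC=7 idx=1 pred=T actual=N -> ctr[1]=2
Ev 12: PC=0 idx=0 pred=T actual=T -> ctr[0]=3
Ev 13: PC=7 idx=1 pred=T actual=T -> ctr[1]=3
Ev 14: PC=0 idx=0 pred=T actual=T -> ctr[0]=3

Answer: 3 3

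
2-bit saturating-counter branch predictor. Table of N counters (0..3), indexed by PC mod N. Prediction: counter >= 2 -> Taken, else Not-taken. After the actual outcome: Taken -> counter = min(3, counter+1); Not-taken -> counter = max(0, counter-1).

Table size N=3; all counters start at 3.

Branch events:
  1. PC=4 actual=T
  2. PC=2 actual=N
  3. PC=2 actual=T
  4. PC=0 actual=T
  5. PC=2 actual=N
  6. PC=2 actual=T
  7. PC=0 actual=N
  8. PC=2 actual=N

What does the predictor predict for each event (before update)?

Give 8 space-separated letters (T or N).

Answer: T T T T T T T T

Derivation:
Ev 1: PC=4 idx=1 pred=T actual=T -> ctr[1]=3
Ev 2: PC=2 idx=2 pred=T actual=N -> ctr[2]=2
Ev 3: PC=2 idx=2 pred=T actual=T -> ctr[2]=3
Ev 4: PC=0 idx=0 pred=T actual=T -> ctr[0]=3
Ev 5: PC=2 idx=2 pred=T actual=N -> ctr[2]=2
Ev 6: PC=2 idx=2 pred=T actual=T -> ctr[2]=3
Ev 7: PC=0 idx=0 pred=T actual=N -> ctr[0]=2
Ev 8: PC=2 idx=2 pred=T actual=N -> ctr[2]=2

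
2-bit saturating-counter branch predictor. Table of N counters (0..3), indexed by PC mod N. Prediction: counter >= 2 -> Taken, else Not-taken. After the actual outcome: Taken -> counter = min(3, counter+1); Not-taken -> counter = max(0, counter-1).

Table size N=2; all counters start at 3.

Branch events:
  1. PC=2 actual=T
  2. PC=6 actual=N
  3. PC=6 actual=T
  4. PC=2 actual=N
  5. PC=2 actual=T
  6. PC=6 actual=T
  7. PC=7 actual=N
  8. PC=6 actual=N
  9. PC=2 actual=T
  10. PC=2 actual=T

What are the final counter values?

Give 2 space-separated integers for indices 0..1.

Answer: 3 2

Derivation:
Ev 1: PC=2 idx=0 pred=T actual=T -> ctr[0]=3
Ev 2: PC=6 idx=0 pred=T actual=N -> ctr[0]=2
Ev 3: PC=6 idx=0 pred=T actual=T -> ctr[0]=3
Ev 4: PC=2 idx=0 pred=T actual=N -> ctr[0]=2
Ev 5: PC=2 idx=0 pred=T actual=T -> ctr[0]=3
Ev 6: PC=6 idx=0 pred=T actual=T -> ctr[0]=3
Ev 7: PC=7 idx=1 pred=T actual=N -> ctr[1]=2
Ev 8: PC=6 idx=0 pred=T actual=N -> ctr[0]=2
Ev 9: PC=2 idx=0 pred=T actual=T -> ctr[0]=3
Ev 10: PC=2 idx=0 pred=T actual=T -> ctr[0]=3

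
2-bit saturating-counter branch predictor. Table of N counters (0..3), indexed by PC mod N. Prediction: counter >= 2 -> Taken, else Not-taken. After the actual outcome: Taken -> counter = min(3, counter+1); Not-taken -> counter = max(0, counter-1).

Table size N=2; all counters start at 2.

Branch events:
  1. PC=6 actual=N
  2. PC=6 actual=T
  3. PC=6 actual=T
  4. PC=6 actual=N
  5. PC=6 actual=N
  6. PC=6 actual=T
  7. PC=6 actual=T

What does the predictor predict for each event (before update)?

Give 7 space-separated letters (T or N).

Answer: T N T T T N T

Derivation:
Ev 1: PC=6 idx=0 pred=T actual=N -> ctr[0]=1
Ev 2: PC=6 idx=0 pred=N actual=T -> ctr[0]=2
Ev 3: PC=6 idx=0 pred=T actual=T -> ctr[0]=3
Ev 4: PC=6 idx=0 pred=T actual=N -> ctr[0]=2
Ev 5: PC=6 idx=0 pred=T actual=N -> ctr[0]=1
Ev 6: PC=6 idx=0 pred=N actual=T -> ctr[0]=2
Ev 7: PC=6 idx=0 pred=T actual=T -> ctr[0]=3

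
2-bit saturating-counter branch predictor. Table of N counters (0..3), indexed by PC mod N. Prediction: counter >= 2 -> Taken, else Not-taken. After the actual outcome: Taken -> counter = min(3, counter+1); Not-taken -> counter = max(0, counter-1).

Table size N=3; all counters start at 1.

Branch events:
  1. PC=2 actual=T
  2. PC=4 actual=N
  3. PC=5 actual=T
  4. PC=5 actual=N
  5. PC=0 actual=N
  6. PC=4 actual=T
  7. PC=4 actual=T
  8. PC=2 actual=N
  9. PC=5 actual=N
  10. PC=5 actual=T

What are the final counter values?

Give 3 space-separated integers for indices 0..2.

Answer: 0 2 1

Derivation:
Ev 1: PC=2 idx=2 pred=N actual=T -> ctr[2]=2
Ev 2: PC=4 idx=1 pred=N actual=N -> ctr[1]=0
Ev 3: PC=5 idx=2 pred=T actual=T -> ctr[2]=3
Ev 4: PC=5 idx=2 pred=T actual=N -> ctr[2]=2
Ev 5: PC=0 idx=0 pred=N actual=N -> ctr[0]=0
Ev 6: PC=4 idx=1 pred=N actual=T -> ctr[1]=1
Ev 7: PC=4 idx=1 pred=N actual=T -> ctr[1]=2
Ev 8: PC=2 idx=2 pred=T actual=N -> ctr[2]=1
Ev 9: PC=5 idx=2 pred=N actual=N -> ctr[2]=0
Ev 10: PC=5 idx=2 pred=N actual=T -> ctr[2]=1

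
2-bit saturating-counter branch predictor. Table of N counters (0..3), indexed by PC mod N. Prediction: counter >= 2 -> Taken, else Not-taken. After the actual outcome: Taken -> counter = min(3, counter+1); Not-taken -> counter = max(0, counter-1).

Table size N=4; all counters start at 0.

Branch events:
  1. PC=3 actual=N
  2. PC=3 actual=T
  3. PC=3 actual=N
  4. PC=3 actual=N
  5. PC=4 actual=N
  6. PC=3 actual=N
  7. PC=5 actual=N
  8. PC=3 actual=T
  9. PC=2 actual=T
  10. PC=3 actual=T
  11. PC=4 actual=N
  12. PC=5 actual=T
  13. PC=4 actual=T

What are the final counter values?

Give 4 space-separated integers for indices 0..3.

Ev 1: PC=3 idx=3 pred=N actual=N -> ctr[3]=0
Ev 2: PC=3 idx=3 pred=N actual=T -> ctr[3]=1
Ev 3: PC=3 idx=3 pred=N actual=N -> ctr[3]=0
Ev 4: PC=3 idx=3 pred=N actual=N -> ctr[3]=0
Ev 5: PC=4 idx=0 pred=N actual=N -> ctr[0]=0
Ev 6: PC=3 idx=3 pred=N actual=N -> ctr[3]=0
Ev 7: PC=5 idx=1 pred=N actual=N -> ctr[1]=0
Ev 8: PC=3 idx=3 pred=N actual=T -> ctr[3]=1
Ev 9: PC=2 idx=2 pred=N actual=T -> ctr[2]=1
Ev 10: PC=3 idx=3 pred=N actual=T -> ctr[3]=2
Ev 11: PC=4 idx=0 pred=N actual=N -> ctr[0]=0
Ev 12: PC=5 idx=1 pred=N actual=T -> ctr[1]=1
Ev 13: PC=4 idx=0 pred=N actual=T -> ctr[0]=1

Answer: 1 1 1 2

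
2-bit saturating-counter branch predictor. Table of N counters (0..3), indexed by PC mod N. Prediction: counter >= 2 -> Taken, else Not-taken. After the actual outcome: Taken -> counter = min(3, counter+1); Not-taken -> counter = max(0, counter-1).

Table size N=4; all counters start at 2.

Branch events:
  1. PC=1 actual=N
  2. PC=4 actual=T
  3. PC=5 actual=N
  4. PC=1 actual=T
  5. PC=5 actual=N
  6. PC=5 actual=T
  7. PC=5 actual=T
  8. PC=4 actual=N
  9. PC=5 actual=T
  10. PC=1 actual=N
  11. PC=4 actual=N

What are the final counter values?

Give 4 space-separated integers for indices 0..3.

Answer: 1 2 2 2

Derivation:
Ev 1: PC=1 idx=1 pred=T actual=N -> ctr[1]=1
Ev 2: PC=4 idx=0 pred=T actual=T -> ctr[0]=3
Ev 3: PC=5 idx=1 pred=N actual=N -> ctr[1]=0
Ev 4: PC=1 idx=1 pred=N actual=T -> ctr[1]=1
Ev 5: PC=5 idx=1 pred=N actual=N -> ctr[1]=0
Ev 6: PC=5 idx=1 pred=N actual=T -> ctr[1]=1
Ev 7: PC=5 idx=1 pred=N actual=T -> ctr[1]=2
Ev 8: PC=4 idx=0 pred=T actual=N -> ctr[0]=2
Ev 9: PC=5 idx=1 pred=T actual=T -> ctr[1]=3
Ev 10: PC=1 idx=1 pred=T actual=N -> ctr[1]=2
Ev 11: PC=4 idx=0 pred=T actual=N -> ctr[0]=1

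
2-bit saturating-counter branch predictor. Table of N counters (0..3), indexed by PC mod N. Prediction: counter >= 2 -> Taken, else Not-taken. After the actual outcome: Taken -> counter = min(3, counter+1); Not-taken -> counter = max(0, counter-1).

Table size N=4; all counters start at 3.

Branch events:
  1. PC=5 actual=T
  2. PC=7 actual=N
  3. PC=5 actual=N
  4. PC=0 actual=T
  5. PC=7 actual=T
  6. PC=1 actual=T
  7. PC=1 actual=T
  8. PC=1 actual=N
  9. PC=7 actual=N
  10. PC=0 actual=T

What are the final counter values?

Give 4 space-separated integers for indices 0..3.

Ev 1: PC=5 idx=1 pred=T actual=T -> ctr[1]=3
Ev 2: PC=7 idx=3 pred=T actual=N -> ctr[3]=2
Ev 3: PC=5 idx=1 pred=T actual=N -> ctr[1]=2
Ev 4: PC=0 idx=0 pred=T actual=T -> ctr[0]=3
Ev 5: PC=7 idx=3 pred=T actual=T -> ctr[3]=3
Ev 6: PC=1 idx=1 pred=T actual=T -> ctr[1]=3
Ev 7: PC=1 idx=1 pred=T actual=T -> ctr[1]=3
Ev 8: PC=1 idx=1 pred=T actual=N -> ctr[1]=2
Ev 9: PC=7 idx=3 pred=T actual=N -> ctr[3]=2
Ev 10: PC=0 idx=0 pred=T actual=T -> ctr[0]=3

Answer: 3 2 3 2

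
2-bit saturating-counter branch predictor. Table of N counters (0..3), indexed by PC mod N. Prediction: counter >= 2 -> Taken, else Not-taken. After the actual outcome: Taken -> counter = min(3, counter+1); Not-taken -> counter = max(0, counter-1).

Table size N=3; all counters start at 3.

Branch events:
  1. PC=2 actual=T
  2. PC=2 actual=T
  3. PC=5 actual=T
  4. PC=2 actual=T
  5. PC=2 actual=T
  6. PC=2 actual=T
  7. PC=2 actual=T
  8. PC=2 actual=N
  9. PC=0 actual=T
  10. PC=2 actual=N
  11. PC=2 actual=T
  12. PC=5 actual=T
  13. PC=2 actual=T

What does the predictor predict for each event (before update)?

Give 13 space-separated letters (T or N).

Answer: T T T T T T T T T T N T T

Derivation:
Ev 1: PC=2 idx=2 pred=T actual=T -> ctr[2]=3
Ev 2: PC=2 idx=2 pred=T actual=T -> ctr[2]=3
Ev 3: PC=5 idx=2 pred=T actual=T -> ctr[2]=3
Ev 4: PC=2 idx=2 pred=T actual=T -> ctr[2]=3
Ev 5: PC=2 idx=2 pred=T actual=T -> ctr[2]=3
Ev 6: PC=2 idx=2 pred=T actual=T -> ctr[2]=3
Ev 7: PC=2 idx=2 pred=T actual=T -> ctr[2]=3
Ev 8: PC=2 idx=2 pred=T actual=N -> ctr[2]=2
Ev 9: PC=0 idx=0 pred=T actual=T -> ctr[0]=3
Ev 10: PC=2 idx=2 pred=T actual=N -> ctr[2]=1
Ev 11: PC=2 idx=2 pred=N actual=T -> ctr[2]=2
Ev 12: PC=5 idx=2 pred=T actual=T -> ctr[2]=3
Ev 13: PC=2 idx=2 pred=T actual=T -> ctr[2]=3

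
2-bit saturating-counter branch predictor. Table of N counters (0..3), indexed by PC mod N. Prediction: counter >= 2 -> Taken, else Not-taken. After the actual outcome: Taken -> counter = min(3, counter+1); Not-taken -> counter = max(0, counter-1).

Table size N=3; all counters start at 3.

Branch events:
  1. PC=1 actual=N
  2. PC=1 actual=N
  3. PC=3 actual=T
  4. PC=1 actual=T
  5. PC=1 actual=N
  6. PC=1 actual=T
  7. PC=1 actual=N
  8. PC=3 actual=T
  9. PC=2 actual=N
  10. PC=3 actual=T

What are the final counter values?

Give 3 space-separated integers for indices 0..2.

Ev 1: PC=1 idx=1 pred=T actual=N -> ctr[1]=2
Ev 2: PC=1 idx=1 pred=T actual=N -> ctr[1]=1
Ev 3: PC=3 idx=0 pred=T actual=T -> ctr[0]=3
Ev 4: PC=1 idx=1 pred=N actual=T -> ctr[1]=2
Ev 5: PC=1 idx=1 pred=T actual=N -> ctr[1]=1
Ev 6: PC=1 idx=1 pred=N actual=T -> ctr[1]=2
Ev 7: PC=1 idx=1 pred=T actual=N -> ctr[1]=1
Ev 8: PC=3 idx=0 pred=T actual=T -> ctr[0]=3
Ev 9: PC=2 idx=2 pred=T actual=N -> ctr[2]=2
Ev 10: PC=3 idx=0 pred=T actual=T -> ctr[0]=3

Answer: 3 1 2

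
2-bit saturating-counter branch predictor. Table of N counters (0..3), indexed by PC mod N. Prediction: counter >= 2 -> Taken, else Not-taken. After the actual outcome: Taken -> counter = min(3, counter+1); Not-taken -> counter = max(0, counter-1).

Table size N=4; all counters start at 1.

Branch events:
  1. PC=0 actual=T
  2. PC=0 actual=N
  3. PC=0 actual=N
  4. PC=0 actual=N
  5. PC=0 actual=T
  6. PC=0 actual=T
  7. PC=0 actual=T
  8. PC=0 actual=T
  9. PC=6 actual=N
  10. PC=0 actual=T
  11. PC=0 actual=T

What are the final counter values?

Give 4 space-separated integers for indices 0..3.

Ev 1: PC=0 idx=0 pred=N actual=T -> ctr[0]=2
Ev 2: PC=0 idx=0 pred=T actual=N -> ctr[0]=1
Ev 3: PC=0 idx=0 pred=N actual=N -> ctr[0]=0
Ev 4: PC=0 idx=0 pred=N actual=N -> ctr[0]=0
Ev 5: PC=0 idx=0 pred=N actual=T -> ctr[0]=1
Ev 6: PC=0 idx=0 pred=N actual=T -> ctr[0]=2
Ev 7: PC=0 idx=0 pred=T actual=T -> ctr[0]=3
Ev 8: PC=0 idx=0 pred=T actual=T -> ctr[0]=3
Ev 9: PC=6 idx=2 pred=N actual=N -> ctr[2]=0
Ev 10: PC=0 idx=0 pred=T actual=T -> ctr[0]=3
Ev 11: PC=0 idx=0 pred=T actual=T -> ctr[0]=3

Answer: 3 1 0 1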